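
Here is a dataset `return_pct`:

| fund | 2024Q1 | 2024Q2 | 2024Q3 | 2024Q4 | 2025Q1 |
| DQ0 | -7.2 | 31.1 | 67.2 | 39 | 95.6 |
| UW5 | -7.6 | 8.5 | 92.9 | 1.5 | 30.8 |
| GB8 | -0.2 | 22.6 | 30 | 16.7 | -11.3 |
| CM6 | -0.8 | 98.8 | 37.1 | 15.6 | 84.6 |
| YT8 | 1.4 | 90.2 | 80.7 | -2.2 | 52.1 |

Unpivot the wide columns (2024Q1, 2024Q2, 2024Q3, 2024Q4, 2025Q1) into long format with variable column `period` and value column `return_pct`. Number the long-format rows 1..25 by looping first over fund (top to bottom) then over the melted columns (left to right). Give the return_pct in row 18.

37.1

25 rows total (5 × 5). Row 18: index ⌊(18-1)/5⌋ = 3 into fund → CM6; (18-1) mod 5 = 2 into the melted columns → 2024Q3.
So row 18 is (CM6, 2024Q3, 37.1); return_pct = 37.1.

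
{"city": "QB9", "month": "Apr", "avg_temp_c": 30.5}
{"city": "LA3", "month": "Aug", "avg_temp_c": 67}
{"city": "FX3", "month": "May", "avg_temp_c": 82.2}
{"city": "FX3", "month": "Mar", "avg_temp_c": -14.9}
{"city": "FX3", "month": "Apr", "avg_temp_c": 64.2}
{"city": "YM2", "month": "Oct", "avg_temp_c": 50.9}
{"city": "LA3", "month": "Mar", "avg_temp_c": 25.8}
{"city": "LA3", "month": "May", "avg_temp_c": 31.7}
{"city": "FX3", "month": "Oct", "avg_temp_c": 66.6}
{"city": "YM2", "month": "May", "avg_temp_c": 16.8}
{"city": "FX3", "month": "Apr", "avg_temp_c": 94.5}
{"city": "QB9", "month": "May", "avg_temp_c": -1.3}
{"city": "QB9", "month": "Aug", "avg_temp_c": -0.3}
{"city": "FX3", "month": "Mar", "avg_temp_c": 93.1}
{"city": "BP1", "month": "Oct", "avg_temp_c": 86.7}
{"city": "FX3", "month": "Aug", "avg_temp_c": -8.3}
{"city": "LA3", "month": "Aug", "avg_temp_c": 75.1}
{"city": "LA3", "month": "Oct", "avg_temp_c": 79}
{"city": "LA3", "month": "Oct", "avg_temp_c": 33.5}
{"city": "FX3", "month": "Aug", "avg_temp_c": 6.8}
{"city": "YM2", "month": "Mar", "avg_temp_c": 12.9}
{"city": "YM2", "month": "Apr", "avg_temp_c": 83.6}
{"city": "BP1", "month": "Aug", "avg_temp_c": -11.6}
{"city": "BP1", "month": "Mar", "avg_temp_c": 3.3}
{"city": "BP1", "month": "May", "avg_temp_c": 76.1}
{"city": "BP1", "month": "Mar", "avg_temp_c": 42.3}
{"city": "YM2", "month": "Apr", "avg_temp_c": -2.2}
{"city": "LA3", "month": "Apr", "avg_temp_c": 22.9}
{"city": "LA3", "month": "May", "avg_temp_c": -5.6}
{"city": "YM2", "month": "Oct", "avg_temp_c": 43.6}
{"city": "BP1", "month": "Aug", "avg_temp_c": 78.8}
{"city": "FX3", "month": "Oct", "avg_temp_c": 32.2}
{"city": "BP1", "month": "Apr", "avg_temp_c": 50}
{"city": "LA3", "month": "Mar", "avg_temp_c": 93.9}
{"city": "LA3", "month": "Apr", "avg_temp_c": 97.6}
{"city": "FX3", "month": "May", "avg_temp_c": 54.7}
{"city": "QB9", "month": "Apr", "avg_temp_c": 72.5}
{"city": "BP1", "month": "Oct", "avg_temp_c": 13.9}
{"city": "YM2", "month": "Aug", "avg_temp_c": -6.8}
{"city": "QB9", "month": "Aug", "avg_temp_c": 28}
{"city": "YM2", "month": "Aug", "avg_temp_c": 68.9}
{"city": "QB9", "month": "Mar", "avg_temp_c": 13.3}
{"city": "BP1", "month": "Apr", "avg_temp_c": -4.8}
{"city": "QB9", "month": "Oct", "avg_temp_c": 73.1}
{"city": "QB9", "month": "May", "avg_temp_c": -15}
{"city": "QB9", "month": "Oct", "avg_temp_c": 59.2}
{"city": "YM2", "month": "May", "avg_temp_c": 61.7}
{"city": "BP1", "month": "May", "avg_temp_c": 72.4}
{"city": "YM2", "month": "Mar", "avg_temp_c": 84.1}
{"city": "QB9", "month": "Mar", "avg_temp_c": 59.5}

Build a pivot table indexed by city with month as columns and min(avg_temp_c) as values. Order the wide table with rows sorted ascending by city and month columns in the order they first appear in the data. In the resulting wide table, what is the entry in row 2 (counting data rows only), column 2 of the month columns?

With rows sorted ascending by city, row 2 is city=FX3. month columns in first-appearance order: Apr, Aug, May, Mar, Oct; column 2 is Aug.
Long rows with city=FX3, month=Aug: min(-8.3, 6.8) = -8.3.

-8.3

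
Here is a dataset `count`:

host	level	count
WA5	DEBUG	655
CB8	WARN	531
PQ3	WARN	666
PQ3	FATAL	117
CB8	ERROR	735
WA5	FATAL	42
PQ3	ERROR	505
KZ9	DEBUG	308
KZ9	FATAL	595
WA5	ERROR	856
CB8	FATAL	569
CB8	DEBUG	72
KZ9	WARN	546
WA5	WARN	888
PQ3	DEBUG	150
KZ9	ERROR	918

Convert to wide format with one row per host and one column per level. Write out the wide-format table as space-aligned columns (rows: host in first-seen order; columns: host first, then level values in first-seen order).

host  DEBUG  WARN  FATAL  ERROR
WA5   655    888   42     856  
CB8   72     531   569    735  
PQ3   150    666   117    505  
KZ9   308    546   595    918  

Columns: host plus the 4 distinct level values (DEBUG, WARN, FATAL, ERROR).
For example, row WA5 column DEBUG takes count=655 from the long row (WA5, DEBUG).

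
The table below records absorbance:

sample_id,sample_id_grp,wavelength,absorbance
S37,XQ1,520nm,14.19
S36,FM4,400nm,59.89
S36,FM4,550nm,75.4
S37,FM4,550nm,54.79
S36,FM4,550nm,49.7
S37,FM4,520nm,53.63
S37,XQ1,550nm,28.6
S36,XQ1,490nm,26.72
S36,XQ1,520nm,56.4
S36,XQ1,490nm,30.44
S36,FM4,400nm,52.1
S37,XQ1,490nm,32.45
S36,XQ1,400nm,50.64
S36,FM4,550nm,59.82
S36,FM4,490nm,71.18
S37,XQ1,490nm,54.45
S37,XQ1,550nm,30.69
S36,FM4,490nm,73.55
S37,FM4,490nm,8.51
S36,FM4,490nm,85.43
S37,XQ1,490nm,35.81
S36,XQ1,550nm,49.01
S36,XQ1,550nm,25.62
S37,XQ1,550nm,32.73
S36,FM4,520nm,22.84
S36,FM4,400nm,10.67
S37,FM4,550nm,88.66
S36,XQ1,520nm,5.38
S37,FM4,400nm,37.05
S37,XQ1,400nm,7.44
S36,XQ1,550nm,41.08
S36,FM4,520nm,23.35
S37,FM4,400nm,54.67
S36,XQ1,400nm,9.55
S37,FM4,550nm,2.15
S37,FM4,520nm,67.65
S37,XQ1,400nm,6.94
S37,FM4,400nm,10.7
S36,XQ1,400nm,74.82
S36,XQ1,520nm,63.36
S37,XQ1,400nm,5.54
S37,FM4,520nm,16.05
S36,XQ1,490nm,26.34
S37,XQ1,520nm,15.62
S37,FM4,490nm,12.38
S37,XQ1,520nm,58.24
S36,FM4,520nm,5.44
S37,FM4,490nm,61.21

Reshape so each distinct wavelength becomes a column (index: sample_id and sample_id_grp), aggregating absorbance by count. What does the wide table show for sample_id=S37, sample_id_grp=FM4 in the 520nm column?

Rows with sample_id=S37, sample_id_grp=FM4 and wavelength=520nm: absorbance values are 53.63, 67.65, 16.05.
3 rows match — count = 3.

3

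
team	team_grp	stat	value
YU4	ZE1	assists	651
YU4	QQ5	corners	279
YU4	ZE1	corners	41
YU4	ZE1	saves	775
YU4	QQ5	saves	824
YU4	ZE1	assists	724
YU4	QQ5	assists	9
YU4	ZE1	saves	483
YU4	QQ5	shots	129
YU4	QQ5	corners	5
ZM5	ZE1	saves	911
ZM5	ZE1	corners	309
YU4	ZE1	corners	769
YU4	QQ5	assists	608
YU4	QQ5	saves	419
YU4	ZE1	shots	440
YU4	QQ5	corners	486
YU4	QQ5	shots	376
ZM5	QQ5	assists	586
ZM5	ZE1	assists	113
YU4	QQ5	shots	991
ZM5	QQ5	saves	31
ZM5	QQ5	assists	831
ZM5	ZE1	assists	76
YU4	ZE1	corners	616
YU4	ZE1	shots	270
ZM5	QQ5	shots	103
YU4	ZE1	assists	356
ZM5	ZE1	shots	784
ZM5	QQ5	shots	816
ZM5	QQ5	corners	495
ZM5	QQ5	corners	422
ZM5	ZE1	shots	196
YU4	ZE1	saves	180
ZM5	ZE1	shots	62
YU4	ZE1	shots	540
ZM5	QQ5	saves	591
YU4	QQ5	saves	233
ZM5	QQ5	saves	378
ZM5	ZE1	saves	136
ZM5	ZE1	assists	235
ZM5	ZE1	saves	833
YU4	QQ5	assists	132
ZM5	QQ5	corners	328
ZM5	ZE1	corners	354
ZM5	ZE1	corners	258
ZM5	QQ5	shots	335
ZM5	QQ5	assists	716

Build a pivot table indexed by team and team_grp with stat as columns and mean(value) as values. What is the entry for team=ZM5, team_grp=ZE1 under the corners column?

Rows with team=ZM5, team_grp=ZE1 and stat=corners: value values are 309, 354, 258.
(309 + 354 + 258) / 3 = 307.

307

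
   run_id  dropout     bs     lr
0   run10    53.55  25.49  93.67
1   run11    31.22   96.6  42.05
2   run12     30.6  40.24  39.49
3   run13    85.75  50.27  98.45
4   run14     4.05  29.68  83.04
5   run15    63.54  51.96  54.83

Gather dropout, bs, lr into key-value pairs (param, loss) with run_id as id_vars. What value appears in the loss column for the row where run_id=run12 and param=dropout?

Unpivoting turns each (run_id, wide-column) pair into one long row.
The wide cell at row run12, column dropout holds 30.6, so the long row (run12, dropout) has loss=30.6.

30.6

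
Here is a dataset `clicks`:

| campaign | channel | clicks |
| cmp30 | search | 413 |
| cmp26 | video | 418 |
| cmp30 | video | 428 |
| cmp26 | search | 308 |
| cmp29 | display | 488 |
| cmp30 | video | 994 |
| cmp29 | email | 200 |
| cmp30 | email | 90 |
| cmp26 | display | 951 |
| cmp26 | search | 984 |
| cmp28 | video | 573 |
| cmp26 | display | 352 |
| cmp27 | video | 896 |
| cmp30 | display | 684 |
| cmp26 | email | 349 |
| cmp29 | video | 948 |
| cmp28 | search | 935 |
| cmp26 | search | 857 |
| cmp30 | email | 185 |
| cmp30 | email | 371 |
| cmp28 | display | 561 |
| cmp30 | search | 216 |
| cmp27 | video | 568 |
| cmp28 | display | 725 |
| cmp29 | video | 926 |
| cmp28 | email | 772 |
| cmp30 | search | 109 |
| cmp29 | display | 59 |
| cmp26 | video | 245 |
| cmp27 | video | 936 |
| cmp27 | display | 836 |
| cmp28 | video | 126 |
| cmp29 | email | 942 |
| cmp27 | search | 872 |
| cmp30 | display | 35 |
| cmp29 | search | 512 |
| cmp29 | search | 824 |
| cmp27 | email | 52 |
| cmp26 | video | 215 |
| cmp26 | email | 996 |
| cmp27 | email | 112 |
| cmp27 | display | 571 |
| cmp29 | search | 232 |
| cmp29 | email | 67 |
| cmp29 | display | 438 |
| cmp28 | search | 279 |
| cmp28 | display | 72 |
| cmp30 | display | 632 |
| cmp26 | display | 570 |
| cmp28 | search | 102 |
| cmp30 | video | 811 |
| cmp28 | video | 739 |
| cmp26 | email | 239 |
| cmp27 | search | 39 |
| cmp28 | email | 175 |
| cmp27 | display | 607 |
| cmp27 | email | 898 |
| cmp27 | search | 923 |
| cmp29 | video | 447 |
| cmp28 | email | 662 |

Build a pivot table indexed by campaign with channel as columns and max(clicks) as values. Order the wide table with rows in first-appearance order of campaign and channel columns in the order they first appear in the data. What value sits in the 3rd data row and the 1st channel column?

824

With rows in first-appearance order of campaign, row 3 is campaign=cmp29. channel columns in first-appearance order: search, video, display, email; column 1 is search.
Long rows with campaign=cmp29, channel=search: max(512, 824, 232) = 824.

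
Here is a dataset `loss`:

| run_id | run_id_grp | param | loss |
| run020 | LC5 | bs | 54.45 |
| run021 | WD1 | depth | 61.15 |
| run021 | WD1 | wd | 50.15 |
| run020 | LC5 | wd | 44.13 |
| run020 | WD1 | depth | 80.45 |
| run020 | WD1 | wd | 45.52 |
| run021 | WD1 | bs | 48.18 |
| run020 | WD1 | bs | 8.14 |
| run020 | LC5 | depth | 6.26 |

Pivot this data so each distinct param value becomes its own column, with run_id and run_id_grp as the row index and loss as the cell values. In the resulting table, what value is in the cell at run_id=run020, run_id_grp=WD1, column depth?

Wide layout: rows indexed by run_id and run_id_grp, columns are the 3 distinct param values (bs, depth, wd).
Cell (run_id=run020, run_id_grp=WD1, param=depth) draws from the long row where run_id=run020, run_id_grp=WD1 and param=depth, which has loss=80.45.

80.45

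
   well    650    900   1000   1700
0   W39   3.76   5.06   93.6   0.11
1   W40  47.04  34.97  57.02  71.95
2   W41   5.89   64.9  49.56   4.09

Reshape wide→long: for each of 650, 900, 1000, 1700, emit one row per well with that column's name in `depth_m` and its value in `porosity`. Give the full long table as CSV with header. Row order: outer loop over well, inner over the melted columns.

well,depth_m,porosity
W39,650,3.76
W39,900,5.06
W39,1000,93.6
W39,1700,0.11
W40,650,47.04
W40,900,34.97
W40,1000,57.02
W40,1700,71.95
W41,650,5.89
W41,900,64.9
W41,1000,49.56
W41,1700,4.09

Each (well, column) pair becomes one row: 3 × 4 = 12 rows.
For example, (W39, 650) → porosity=3.76.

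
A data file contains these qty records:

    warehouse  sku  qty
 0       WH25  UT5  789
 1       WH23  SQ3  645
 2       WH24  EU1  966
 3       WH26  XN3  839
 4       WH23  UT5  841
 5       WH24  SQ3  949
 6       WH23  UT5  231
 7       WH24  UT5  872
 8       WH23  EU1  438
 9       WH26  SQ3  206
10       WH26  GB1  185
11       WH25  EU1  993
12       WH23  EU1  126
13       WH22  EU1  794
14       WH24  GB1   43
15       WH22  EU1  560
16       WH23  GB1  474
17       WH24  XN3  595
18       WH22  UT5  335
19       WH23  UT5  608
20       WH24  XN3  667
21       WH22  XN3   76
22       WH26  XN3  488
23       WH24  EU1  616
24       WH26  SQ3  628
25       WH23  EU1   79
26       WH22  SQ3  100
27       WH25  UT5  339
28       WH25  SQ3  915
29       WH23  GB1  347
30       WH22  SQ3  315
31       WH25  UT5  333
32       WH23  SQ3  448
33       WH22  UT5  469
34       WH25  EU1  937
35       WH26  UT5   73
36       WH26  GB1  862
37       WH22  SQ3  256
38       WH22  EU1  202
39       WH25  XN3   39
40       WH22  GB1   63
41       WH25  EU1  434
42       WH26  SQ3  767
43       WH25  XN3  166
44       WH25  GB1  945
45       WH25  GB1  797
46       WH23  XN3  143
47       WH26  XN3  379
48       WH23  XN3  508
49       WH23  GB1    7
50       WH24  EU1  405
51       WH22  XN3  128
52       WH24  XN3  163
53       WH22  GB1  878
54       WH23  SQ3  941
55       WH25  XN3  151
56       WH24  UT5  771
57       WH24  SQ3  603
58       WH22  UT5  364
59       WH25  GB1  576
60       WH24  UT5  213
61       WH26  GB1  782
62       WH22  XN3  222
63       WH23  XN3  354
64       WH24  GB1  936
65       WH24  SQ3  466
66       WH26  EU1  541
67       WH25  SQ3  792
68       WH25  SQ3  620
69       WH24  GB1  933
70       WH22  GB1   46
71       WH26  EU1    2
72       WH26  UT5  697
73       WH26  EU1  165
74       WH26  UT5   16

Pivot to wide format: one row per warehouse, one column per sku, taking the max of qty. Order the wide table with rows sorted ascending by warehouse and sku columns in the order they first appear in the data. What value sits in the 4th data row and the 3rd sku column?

993

With rows sorted ascending by warehouse, row 4 is warehouse=WH25. sku columns in first-appearance order: UT5, SQ3, EU1, XN3, GB1; column 3 is EU1.
Long rows with warehouse=WH25, sku=EU1: max(993, 937, 434) = 993.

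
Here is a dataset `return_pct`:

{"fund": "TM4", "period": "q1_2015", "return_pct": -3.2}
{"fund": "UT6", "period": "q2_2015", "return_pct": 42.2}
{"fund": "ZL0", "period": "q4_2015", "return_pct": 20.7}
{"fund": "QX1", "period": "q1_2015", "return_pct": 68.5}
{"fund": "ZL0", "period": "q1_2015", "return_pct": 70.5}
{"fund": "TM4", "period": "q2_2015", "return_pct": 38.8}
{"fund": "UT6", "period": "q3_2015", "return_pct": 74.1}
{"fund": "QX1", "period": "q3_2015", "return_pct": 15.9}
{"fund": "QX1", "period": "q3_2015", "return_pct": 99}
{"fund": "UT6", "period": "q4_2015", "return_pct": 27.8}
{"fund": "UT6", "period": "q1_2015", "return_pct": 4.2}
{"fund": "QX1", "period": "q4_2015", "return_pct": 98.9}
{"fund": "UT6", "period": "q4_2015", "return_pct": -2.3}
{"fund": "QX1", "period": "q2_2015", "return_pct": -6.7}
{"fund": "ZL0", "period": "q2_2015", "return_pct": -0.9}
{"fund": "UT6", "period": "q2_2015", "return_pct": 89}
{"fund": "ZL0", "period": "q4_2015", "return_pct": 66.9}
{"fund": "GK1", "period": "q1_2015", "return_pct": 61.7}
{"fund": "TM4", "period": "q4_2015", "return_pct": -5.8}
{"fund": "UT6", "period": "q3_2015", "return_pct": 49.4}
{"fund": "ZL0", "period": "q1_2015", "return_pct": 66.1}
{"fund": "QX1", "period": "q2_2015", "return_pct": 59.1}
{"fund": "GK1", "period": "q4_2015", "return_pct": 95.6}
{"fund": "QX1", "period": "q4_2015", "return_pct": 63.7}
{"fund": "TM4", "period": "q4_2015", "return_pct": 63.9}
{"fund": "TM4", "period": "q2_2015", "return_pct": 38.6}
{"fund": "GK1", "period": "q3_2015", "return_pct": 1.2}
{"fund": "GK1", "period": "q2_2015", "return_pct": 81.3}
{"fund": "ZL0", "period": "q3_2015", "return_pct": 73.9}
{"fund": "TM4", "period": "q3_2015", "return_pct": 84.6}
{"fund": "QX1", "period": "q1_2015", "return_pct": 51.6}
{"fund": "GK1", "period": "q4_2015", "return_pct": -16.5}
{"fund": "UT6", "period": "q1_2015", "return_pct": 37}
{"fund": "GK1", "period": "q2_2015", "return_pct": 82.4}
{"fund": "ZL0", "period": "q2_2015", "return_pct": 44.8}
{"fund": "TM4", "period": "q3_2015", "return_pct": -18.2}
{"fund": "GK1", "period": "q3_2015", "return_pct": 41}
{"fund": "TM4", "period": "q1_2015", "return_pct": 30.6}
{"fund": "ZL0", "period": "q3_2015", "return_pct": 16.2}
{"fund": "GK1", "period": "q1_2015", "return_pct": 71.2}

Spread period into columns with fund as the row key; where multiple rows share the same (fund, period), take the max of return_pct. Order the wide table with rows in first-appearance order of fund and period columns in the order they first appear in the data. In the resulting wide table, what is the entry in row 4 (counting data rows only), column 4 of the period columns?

With rows in first-appearance order of fund, row 4 is fund=QX1. period columns in first-appearance order: q1_2015, q2_2015, q4_2015, q3_2015; column 4 is q3_2015.
Long rows with fund=QX1, period=q3_2015: max(15.9, 99) = 99.

99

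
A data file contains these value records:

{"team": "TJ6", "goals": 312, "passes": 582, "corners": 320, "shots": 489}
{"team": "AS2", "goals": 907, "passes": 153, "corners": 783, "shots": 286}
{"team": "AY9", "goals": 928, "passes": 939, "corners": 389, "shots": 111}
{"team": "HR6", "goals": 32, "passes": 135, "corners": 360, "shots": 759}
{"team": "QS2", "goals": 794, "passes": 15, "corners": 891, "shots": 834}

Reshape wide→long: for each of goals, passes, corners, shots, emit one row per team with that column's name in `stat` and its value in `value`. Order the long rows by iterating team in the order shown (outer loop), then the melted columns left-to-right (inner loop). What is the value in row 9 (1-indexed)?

928

20 rows total (5 × 4). Row 9: index ⌊(9-1)/4⌋ = 2 into team → AY9; (9-1) mod 4 = 0 into the melted columns → goals.
So row 9 is (AY9, goals, 928); value = 928.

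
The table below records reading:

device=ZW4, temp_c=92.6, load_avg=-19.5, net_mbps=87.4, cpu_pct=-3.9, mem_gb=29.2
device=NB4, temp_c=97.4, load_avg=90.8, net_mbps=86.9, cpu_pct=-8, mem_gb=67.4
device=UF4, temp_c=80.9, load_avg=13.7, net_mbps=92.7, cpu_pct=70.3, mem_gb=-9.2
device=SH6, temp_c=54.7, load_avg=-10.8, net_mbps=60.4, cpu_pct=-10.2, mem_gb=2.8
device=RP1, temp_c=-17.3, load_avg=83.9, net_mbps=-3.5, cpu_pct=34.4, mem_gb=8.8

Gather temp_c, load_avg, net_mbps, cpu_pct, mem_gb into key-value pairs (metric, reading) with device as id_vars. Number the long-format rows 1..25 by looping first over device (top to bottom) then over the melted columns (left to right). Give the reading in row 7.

90.8

25 rows total (5 × 5). Row 7: index ⌊(7-1)/5⌋ = 1 into device → NB4; (7-1) mod 5 = 1 into the melted columns → load_avg.
So row 7 is (NB4, load_avg, 90.8); reading = 90.8.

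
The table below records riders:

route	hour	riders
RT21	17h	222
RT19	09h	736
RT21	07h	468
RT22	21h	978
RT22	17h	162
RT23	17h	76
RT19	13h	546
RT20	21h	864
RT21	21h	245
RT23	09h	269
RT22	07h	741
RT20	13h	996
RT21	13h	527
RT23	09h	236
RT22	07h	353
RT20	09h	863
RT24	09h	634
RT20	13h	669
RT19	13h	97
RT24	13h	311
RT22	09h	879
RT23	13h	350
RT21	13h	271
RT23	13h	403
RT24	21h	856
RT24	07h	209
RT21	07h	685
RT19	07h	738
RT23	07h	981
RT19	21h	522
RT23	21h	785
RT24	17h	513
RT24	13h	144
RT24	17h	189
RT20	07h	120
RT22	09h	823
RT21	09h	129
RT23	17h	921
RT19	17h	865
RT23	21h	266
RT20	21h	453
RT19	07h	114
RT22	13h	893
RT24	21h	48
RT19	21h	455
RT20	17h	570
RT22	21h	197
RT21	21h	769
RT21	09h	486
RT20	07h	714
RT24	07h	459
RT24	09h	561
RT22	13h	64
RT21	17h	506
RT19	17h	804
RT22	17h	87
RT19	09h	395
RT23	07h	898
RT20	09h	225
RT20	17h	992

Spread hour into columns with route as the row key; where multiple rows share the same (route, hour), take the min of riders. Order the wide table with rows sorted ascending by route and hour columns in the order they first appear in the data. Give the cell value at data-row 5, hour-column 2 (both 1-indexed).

236

With rows sorted ascending by route, row 5 is route=RT23. hour columns in first-appearance order: 17h, 09h, 07h, 21h, 13h; column 2 is 09h.
Long rows with route=RT23, hour=09h: min(269, 236) = 236.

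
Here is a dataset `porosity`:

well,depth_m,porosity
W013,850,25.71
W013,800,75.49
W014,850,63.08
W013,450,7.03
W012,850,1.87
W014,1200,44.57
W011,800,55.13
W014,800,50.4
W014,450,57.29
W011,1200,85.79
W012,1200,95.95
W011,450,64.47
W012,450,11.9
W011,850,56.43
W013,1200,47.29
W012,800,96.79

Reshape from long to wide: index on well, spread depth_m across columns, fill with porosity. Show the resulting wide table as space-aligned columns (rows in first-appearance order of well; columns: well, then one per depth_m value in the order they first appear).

well  850    800    450    1200 
W013  25.71  75.49  7.03   47.29
W014  63.08  50.4   57.29  44.57
W012  1.87   96.79  11.9   95.95
W011  56.43  55.13  64.47  85.79

Columns: well plus the 4 distinct depth_m values (850, 800, 450, 1200).
For example, row W013 column 850 takes porosity=25.71 from the long row (W013, 850).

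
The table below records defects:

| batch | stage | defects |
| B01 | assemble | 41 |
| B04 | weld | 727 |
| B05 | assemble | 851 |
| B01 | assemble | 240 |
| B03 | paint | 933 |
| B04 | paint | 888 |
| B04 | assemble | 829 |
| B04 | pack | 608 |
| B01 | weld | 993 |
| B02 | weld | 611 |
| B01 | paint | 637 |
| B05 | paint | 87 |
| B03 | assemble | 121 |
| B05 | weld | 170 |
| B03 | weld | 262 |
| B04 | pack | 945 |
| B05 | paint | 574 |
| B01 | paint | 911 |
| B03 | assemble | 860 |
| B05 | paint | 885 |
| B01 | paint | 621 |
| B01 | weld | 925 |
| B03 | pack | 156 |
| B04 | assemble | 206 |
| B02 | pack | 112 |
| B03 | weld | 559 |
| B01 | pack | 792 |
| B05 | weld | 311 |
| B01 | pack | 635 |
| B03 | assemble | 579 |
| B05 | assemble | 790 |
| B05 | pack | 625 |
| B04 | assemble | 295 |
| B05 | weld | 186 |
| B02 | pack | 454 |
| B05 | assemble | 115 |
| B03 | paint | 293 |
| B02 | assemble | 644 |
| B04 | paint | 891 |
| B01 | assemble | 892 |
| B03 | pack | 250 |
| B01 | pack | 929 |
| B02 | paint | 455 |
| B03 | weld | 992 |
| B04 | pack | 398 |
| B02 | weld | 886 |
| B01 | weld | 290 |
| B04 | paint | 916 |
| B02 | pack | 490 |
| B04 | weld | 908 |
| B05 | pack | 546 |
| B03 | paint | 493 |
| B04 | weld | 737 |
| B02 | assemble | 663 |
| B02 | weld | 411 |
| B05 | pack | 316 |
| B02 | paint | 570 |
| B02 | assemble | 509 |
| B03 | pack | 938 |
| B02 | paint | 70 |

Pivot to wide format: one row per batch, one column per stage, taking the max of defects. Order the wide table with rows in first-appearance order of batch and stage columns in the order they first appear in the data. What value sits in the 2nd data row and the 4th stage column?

With rows in first-appearance order of batch, row 2 is batch=B04. stage columns in first-appearance order: assemble, weld, paint, pack; column 4 is pack.
Long rows with batch=B04, stage=pack: max(608, 945, 398) = 945.

945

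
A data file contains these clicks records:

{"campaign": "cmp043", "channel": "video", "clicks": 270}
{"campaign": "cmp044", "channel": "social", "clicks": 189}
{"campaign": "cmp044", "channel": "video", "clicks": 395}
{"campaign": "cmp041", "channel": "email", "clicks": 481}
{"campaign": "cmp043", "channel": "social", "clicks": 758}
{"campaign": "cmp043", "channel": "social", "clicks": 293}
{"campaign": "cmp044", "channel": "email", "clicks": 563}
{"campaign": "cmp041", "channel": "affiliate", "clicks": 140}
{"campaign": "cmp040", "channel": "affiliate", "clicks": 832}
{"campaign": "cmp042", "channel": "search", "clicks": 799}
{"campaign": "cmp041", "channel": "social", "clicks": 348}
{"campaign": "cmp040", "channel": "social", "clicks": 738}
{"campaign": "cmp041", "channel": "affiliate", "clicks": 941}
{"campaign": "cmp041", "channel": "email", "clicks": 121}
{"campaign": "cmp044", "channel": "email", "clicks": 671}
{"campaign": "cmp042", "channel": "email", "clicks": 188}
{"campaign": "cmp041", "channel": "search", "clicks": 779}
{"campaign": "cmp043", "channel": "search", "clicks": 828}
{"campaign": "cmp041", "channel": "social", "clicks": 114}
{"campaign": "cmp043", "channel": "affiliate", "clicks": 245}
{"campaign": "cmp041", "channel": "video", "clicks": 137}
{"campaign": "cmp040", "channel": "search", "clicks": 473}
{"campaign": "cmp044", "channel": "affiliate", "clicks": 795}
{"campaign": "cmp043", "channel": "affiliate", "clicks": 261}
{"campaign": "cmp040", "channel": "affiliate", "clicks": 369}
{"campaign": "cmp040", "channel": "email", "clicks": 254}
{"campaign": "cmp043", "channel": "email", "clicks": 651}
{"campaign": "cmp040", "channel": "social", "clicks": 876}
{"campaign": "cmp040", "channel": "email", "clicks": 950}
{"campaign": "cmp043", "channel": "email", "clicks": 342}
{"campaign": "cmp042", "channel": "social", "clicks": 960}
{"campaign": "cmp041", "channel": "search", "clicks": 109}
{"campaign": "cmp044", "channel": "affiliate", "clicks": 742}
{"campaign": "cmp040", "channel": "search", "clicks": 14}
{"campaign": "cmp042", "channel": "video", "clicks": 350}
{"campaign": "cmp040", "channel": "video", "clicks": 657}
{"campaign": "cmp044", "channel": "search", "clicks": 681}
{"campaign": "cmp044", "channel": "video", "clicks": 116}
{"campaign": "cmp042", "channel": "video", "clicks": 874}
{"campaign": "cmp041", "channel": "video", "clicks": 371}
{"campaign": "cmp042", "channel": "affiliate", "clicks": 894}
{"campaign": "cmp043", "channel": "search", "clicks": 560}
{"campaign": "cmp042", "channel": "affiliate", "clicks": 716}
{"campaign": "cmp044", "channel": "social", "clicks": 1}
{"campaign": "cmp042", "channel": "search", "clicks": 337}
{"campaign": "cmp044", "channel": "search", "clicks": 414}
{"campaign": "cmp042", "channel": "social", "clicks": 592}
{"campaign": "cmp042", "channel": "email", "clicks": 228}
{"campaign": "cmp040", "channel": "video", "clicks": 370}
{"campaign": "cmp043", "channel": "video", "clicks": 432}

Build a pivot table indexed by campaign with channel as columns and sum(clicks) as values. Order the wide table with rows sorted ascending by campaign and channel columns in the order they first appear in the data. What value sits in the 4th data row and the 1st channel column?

702

With rows sorted ascending by campaign, row 4 is campaign=cmp043. channel columns in first-appearance order: video, social, email, affiliate, search; column 1 is video.
Long rows with campaign=cmp043, channel=video: 270 + 432 = 702.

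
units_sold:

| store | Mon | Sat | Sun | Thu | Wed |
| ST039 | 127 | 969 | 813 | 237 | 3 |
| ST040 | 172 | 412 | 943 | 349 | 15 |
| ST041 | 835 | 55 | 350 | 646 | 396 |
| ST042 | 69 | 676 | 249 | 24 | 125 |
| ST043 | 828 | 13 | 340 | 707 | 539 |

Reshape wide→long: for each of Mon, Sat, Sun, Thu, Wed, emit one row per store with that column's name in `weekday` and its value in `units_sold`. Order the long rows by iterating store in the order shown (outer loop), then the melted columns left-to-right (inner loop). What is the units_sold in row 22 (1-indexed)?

25 rows total (5 × 5). Row 22: index ⌊(22-1)/5⌋ = 4 into store → ST043; (22-1) mod 5 = 1 into the melted columns → Sat.
So row 22 is (ST043, Sat, 13); units_sold = 13.

13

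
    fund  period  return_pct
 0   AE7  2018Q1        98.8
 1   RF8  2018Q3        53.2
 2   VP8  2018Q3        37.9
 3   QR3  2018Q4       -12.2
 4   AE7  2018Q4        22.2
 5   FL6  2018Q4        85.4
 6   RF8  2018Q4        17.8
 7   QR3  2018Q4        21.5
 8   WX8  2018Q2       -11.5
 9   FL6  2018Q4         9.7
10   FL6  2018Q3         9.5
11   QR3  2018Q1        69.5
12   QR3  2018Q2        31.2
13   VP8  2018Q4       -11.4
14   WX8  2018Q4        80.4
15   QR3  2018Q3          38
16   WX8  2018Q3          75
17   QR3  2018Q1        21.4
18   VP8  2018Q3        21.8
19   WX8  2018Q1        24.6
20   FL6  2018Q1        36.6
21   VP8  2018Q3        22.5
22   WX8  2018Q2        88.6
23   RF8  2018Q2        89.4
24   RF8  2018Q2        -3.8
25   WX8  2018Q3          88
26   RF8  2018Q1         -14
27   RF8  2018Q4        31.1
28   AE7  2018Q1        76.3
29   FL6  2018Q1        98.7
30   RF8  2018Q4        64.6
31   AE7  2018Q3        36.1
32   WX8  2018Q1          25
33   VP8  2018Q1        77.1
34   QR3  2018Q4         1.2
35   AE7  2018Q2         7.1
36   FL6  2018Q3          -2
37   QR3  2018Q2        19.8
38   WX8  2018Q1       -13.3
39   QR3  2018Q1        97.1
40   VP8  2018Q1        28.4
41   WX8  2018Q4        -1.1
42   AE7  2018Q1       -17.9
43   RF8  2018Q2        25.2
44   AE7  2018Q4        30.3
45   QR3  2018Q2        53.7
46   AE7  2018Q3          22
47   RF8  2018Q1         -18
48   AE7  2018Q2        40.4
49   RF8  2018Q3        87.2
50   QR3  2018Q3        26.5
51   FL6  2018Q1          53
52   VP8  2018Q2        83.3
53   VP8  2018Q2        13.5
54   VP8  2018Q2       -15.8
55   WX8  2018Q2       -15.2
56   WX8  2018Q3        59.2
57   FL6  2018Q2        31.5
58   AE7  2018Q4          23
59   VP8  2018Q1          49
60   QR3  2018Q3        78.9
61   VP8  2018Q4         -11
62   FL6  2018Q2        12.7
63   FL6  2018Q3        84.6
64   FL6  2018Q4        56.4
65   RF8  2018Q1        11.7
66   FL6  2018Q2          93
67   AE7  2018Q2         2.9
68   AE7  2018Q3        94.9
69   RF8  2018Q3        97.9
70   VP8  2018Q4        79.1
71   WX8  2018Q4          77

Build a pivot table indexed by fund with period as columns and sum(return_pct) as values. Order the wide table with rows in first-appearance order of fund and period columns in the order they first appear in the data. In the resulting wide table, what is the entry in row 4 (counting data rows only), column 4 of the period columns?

104.7

With rows in first-appearance order of fund, row 4 is fund=QR3. period columns in first-appearance order: 2018Q1, 2018Q3, 2018Q4, 2018Q2; column 4 is 2018Q2.
Long rows with fund=QR3, period=2018Q2: 31.2 + 19.8 + 53.7 = 104.7.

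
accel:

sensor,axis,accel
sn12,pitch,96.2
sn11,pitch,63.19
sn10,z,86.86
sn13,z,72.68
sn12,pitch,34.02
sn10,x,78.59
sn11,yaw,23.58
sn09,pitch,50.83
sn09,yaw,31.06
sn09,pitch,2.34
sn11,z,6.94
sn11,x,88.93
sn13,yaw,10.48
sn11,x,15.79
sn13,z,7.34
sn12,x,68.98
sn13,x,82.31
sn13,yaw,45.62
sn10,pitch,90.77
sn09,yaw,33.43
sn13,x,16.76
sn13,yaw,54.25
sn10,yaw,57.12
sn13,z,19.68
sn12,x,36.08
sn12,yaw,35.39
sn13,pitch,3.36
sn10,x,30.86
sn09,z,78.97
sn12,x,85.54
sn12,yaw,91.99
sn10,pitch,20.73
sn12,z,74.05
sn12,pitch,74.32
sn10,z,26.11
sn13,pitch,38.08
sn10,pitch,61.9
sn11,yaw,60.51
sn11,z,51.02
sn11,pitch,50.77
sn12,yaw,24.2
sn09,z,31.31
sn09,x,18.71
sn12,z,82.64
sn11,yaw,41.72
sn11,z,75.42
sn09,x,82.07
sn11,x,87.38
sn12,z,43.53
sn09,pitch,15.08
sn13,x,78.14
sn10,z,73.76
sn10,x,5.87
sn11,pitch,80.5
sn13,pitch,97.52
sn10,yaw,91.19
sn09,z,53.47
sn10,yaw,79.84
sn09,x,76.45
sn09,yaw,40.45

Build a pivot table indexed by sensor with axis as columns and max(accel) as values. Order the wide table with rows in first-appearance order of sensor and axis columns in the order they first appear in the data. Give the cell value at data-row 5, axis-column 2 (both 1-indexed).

With rows in first-appearance order of sensor, row 5 is sensor=sn09. axis columns in first-appearance order: pitch, z, x, yaw; column 2 is z.
Long rows with sensor=sn09, axis=z: max(78.97, 31.31, 53.47) = 78.97.

78.97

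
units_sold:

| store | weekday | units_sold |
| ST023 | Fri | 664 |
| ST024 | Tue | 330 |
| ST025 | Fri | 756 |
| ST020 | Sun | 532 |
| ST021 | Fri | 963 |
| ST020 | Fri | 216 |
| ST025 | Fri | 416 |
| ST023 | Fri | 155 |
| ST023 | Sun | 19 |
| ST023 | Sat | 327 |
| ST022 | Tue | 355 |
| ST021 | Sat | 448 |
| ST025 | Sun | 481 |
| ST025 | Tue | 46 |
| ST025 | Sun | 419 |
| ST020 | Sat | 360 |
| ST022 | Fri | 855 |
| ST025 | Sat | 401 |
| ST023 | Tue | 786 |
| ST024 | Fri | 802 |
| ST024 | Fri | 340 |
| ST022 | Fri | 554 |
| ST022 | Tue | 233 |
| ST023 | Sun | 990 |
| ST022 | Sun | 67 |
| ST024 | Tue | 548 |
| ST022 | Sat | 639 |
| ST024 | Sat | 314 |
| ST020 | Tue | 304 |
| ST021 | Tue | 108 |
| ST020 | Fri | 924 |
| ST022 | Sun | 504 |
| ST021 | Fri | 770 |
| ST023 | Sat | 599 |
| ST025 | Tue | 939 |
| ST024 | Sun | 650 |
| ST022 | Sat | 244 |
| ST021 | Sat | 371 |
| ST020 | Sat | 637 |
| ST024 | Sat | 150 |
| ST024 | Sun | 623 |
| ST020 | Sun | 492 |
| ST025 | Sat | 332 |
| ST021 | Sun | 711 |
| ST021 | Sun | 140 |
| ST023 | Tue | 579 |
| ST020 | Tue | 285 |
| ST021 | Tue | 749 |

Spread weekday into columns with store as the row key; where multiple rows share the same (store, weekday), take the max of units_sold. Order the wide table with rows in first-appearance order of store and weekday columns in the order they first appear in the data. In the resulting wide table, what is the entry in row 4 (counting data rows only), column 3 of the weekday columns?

532

With rows in first-appearance order of store, row 4 is store=ST020. weekday columns in first-appearance order: Fri, Tue, Sun, Sat; column 3 is Sun.
Long rows with store=ST020, weekday=Sun: max(532, 492) = 532.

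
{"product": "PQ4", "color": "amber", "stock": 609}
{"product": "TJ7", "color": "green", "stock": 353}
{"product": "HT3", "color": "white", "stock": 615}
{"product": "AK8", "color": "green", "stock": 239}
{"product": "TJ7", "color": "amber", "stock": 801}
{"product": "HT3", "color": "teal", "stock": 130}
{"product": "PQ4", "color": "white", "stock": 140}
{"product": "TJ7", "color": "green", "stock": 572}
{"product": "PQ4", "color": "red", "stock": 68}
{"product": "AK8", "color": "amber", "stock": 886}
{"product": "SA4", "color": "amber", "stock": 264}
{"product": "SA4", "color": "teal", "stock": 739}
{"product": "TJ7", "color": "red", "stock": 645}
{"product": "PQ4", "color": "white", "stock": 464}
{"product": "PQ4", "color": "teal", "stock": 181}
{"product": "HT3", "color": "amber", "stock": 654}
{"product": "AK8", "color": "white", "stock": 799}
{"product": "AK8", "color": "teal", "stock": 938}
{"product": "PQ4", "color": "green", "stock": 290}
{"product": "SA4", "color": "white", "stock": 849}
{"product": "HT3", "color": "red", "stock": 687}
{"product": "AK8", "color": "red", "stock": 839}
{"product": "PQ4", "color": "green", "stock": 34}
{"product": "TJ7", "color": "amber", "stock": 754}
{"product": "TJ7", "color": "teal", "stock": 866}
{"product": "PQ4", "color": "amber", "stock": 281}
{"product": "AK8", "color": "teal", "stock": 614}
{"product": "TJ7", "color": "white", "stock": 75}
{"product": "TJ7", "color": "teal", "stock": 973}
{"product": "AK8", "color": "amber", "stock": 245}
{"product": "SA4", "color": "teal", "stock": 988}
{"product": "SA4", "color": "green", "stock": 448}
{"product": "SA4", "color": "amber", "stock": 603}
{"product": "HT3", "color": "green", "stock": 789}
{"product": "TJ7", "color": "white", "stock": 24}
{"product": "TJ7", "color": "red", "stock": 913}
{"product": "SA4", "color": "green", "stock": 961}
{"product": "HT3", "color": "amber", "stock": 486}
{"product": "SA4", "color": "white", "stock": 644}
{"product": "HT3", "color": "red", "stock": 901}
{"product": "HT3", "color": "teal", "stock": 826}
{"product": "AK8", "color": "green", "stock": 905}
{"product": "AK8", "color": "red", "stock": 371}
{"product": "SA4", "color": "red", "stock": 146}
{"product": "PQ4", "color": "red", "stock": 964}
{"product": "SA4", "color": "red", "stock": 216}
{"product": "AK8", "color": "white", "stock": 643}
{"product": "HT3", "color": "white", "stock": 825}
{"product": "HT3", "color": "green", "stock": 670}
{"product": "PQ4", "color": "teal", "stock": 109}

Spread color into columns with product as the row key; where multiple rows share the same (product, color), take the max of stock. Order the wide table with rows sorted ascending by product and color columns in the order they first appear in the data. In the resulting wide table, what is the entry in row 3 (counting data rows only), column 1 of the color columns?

609

With rows sorted ascending by product, row 3 is product=PQ4. color columns in first-appearance order: amber, green, white, teal, red; column 1 is amber.
Long rows with product=PQ4, color=amber: max(609, 281) = 609.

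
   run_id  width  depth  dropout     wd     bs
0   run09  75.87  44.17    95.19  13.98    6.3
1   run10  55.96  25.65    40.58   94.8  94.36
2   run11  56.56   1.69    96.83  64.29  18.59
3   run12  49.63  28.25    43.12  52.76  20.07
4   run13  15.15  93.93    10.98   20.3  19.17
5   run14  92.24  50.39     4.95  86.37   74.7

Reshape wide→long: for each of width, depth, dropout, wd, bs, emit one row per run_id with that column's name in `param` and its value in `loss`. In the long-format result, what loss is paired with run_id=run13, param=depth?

93.93

Unpivoting turns each (run_id, wide-column) pair into one long row.
The wide cell at row run13, column depth holds 93.93, so the long row (run13, depth) has loss=93.93.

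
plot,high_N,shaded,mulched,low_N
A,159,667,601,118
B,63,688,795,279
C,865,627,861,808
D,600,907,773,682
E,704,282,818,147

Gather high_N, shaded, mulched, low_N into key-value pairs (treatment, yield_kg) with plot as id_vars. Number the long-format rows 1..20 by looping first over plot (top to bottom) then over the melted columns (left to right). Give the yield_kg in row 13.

600

20 rows total (5 × 4). Row 13: index ⌊(13-1)/4⌋ = 3 into plot → D; (13-1) mod 4 = 0 into the melted columns → high_N.
So row 13 is (D, high_N, 600); yield_kg = 600.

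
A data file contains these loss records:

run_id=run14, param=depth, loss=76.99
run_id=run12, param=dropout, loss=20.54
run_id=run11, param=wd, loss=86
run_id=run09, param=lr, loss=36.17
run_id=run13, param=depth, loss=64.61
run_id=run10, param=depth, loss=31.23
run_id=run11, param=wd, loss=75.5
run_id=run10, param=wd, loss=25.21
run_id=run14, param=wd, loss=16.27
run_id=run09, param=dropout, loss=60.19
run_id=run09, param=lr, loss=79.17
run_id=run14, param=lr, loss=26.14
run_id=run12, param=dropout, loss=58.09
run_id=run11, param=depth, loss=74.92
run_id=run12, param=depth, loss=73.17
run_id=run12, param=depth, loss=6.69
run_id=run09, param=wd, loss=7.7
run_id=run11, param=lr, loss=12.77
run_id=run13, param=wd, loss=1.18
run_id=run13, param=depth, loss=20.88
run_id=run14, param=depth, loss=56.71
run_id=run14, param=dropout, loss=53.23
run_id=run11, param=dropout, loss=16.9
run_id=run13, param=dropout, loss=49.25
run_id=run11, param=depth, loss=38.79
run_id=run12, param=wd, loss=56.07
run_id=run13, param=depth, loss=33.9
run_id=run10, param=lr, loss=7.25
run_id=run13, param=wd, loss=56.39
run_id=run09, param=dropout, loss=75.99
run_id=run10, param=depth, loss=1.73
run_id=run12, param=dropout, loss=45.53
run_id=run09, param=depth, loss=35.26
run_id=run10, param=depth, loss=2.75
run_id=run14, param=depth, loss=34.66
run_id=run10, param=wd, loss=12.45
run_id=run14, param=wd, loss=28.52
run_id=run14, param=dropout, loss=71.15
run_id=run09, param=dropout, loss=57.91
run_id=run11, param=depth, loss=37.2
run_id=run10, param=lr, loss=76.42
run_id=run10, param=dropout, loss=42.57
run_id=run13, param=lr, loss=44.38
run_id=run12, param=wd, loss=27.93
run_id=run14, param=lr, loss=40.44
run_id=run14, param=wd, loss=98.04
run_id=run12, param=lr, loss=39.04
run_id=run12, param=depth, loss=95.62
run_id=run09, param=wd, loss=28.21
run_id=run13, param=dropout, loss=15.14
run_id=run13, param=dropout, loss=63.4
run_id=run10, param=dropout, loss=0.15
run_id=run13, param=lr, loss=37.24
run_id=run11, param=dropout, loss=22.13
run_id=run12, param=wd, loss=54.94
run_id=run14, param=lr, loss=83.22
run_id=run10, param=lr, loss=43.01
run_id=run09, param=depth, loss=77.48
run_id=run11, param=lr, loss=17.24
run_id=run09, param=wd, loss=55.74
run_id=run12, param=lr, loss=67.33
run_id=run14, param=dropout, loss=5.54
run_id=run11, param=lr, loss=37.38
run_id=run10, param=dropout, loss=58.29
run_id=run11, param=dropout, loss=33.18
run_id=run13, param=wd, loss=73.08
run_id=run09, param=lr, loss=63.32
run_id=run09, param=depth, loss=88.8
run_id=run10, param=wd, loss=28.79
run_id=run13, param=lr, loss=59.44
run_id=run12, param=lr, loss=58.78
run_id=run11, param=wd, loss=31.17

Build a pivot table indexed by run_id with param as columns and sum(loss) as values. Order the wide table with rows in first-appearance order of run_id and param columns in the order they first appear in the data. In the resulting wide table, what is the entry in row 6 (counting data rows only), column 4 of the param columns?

126.68

With rows in first-appearance order of run_id, row 6 is run_id=run10. param columns in first-appearance order: depth, dropout, wd, lr; column 4 is lr.
Long rows with run_id=run10, param=lr: 7.25 + 76.42 + 43.01 = 126.68.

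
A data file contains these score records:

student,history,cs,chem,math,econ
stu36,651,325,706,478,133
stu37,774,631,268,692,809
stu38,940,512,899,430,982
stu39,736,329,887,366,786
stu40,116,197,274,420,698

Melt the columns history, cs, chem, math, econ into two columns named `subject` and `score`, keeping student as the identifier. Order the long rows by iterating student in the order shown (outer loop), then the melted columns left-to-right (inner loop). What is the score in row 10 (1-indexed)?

809

25 rows total (5 × 5). Row 10: index ⌊(10-1)/5⌋ = 1 into student → stu37; (10-1) mod 5 = 4 into the melted columns → econ.
So row 10 is (stu37, econ, 809); score = 809.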